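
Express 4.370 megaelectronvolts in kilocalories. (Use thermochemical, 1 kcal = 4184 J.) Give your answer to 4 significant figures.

1.673 × 10^-16 kcal

1 megaelectronvolt = 3.82929 × 10^-17 kcal.
So 4.370 × 3.82929 × 10^-17 ≈ 1.673 × 10^-16 kcal.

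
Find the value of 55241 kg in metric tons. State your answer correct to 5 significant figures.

1 kg = 0.00100000 metric tons.
Thus 55241 × 0.00100000 ≈ 55.241 t.

55.241 t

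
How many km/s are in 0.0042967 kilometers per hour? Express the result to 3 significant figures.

1.19 × 10^-6 km/s

1 kilometer per hour = 0.000277778 km/s.
So 0.0042967 × 0.000277778 ≈ 1.19 × 10^-6 km/s.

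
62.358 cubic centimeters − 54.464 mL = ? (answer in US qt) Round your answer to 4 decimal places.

0.0083 US qt

62.358 cm³ = 0.0658930 US qt and 54.464 mL = 0.0575515 US qt.
0.0658930 − 0.0575515 ≈ 0.0083 US qt.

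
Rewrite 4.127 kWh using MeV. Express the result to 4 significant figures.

1 kilowatt-hour = 2.24694e+19 megaelectronvolts.
Then 4.127 × 2.24694e+19 ≈ 9.273e+19 MeV.

9.273e+19 MeV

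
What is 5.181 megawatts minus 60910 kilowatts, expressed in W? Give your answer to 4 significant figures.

5.181 MW = 5.18100e+6 W and 60910 kW = 6.09100e+7 W.
5.18100e+6 − 6.09100e+7 ≈ -5.573e+7 W.

-5.573e+7 watts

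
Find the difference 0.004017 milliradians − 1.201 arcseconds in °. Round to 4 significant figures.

-0.0001035 degrees

0.004017 mrad = 0.000230157 ° and 1.201 arcsec = 0.000333611 °.
0.000230157 − 0.000333611 ≈ -0.0001035 °.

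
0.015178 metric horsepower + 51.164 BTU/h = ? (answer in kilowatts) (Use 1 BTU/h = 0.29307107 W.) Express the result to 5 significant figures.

0.026158 kilowatts

0.015178 PS = 0.0111634 kW and 51.164 BTU/h = 0.0149947 kW.
0.0111634 + 0.0149947 ≈ 0.026158 kW.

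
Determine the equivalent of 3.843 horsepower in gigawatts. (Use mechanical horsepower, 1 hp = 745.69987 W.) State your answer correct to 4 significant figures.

1 hp = 7.45700 × 10^-7 GW.
So 3.843 × 7.45700 × 10^-7 ≈ 2.866 × 10^-6 GW.

2.866 × 10^-6 GW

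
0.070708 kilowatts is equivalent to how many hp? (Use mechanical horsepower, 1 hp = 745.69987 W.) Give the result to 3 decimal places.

0.095 horsepower

1 kilowatt = 1.34102 hp.
Then 0.070708 × 1.34102 ≈ 0.095 hp.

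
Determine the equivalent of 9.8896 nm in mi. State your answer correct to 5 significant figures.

6.1451 × 10^-12 mi

1 nm = 6.21371 × 10^-13 mi.
Then 9.8896 × 6.21371 × 10^-13 ≈ 6.1451 × 10^-12 mi.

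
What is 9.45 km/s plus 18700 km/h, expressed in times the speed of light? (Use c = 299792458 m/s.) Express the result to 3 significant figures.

4.88e-5 times the speed of light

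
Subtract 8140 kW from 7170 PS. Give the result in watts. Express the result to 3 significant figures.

7170 PS = 5.27353 × 10^6 W and 8140 kW = 8.14000 × 10^6 W.
5.27353 × 10^6 − 8.14000 × 10^6 ≈ -2.87 × 10^6 W.

-2.87 × 10^6 watts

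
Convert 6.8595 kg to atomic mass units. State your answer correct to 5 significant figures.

1 kilogram = 6.02214 × 10^26 u.
Thus 6.8595 × 6.02214 × 10^26 ≈ 4.1309 × 10^27 u.

4.1309 × 10^27 atomic mass units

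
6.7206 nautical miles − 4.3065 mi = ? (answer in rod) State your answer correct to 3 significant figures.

1100 rod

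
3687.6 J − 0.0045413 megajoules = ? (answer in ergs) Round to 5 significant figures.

3687.6 J = 3.68760e+10 erg and 0.0045413 MJ = 4.54130e+10 erg.
3.68760e+10 − 4.54130e+10 ≈ -8.5370e+9 erg.

-8.5370e+9 erg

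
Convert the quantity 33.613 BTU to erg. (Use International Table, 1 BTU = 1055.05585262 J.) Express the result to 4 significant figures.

1 BTU = 1.05506 × 10^10 ergs.
Thus 33.613 × 1.05506 × 10^10 ≈ 3.546 × 10^11 erg.

3.546 × 10^11 erg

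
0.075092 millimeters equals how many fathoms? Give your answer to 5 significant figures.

4.1061e-5 fathom

1 millimeter = 0.000546807 fathom.
So 0.075092 × 0.000546807 ≈ 4.1061e-5 fathom.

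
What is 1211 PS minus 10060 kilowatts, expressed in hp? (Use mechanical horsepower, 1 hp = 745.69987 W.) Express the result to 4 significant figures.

-12300 hp

1211 PS = 1194.43 hp and 10060 kW = 13490.7 hp.
1194.43 − 13490.7 ≈ -12300 hp.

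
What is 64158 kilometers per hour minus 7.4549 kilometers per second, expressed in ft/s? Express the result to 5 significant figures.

34012 ft/s

64158 km/h = 58470.0 ft/s and 7.4549 km/s = 24458.3 ft/s.
58470.0 − 24458.3 ≈ 34012 ft/s.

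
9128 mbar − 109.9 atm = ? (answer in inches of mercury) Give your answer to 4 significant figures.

-3019 inches of mercury

9128 mbar = 269.550 inHg and 109.9 atm = 3288.35 inHg.
269.550 − 3288.35 ≈ -3019 inHg.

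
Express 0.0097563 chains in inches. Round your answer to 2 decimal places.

1 chain = 792.000 in.
So 0.0097563 × 792.000 ≈ 7.73 in.

7.73 inches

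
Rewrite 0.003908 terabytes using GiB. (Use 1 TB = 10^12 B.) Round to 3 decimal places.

3.640 GiB

1 TB = 931.323 GiB.
0.003908 × 931.323 ≈ 3.640 GiB.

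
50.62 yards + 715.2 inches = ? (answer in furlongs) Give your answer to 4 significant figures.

0.3204 furlong

50.62 yd = 0.230091 furlong and 715.2 in = 0.0903030 furlong.
0.230091 + 0.0903030 ≈ 0.3204 furlong.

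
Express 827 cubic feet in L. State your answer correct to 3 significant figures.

23400 L

1 ft³ = 28.3168 L.
827 × 28.3168 ≈ 23400 L.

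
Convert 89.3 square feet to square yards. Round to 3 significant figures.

1 ft² = 0.111111 yd².
Thus 89.3 × 0.111111 ≈ 9.92 yd².

9.92 yd²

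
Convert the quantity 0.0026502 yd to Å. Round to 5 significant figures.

2.4233 × 10^7 angstroms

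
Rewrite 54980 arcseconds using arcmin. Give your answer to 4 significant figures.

1 arcsec = 0.0166667 arcmin.
Then 54980 × 0.0166667 ≈ 916.3 arcmin.

916.3 arcminutes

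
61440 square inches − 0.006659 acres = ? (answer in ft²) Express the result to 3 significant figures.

61440 in² = 426.667 ft² and 0.006659 acre = 290.066 ft².
426.667 − 290.066 ≈ 137 ft².

137 ft²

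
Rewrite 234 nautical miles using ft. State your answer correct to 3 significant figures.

1 nmi = 6076.12 feet.
Thus 234 × 6076.12 ≈ 1.42e+6 ft.

1.42e+6 ft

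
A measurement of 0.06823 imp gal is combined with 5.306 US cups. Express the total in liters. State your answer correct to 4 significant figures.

0.06823 imp gal = 0.310180 L and 5.306 US cup = 1.25534 L.
0.310180 + 1.25534 ≈ 1.566 L.

1.566 L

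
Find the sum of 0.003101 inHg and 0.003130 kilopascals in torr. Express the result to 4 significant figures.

0.003101 inHg = 0.0787654 torr and 0.003130 kPa = 0.0234769 torr.
0.0787654 + 0.0234769 ≈ 0.1022 torr.

0.1022 torr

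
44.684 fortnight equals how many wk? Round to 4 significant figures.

89.37 wk

1 fortnight = 2.00000 wk.
Thus 44.684 × 2.00000 ≈ 89.37 wk.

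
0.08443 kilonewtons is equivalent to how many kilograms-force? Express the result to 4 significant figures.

8.609 kgf

1 kilonewton = 101.972 kgf.
So 0.08443 × 101.972 ≈ 8.609 kgf.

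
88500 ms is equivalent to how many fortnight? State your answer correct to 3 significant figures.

7.32e-5 fortnight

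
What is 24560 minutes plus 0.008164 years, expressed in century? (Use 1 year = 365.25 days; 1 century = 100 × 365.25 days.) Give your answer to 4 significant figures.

0.0005486 century

24560 min = 0.000466956 century and 0.008164 yr = 8.16400 × 10^-5 century.
0.000466956 + 8.16400 × 10^-5 ≈ 0.0005486 century.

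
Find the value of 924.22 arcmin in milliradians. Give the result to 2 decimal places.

268.84 mrad

1 arcminute = 0.290888 mrad.
So 924.22 × 0.290888 ≈ 268.84 mrad.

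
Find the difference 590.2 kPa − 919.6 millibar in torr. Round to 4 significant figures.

3737 torr

590.2 kPa = 4426.86 torr and 919.6 mbar = 689.757 torr.
4426.86 − 689.757 ≈ 3737 torr.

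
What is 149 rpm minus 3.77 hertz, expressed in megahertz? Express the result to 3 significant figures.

-1.29e-6 megahertz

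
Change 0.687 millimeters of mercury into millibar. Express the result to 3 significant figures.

0.916 mbar

1 mmHg = 1.33322 millibar.
0.687 × 1.33322 ≈ 0.916 mbar.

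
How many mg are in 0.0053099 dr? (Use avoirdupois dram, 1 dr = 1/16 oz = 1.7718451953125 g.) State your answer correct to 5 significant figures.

9.4083 milligrams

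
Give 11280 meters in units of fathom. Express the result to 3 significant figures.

1 m = 0.546807 fathom.
11280 × 0.546807 ≈ 6170 fathom.

6170 fathom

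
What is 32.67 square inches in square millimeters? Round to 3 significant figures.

21100 mm²

1 square inch = 645.160 mm².
Thus 32.67 × 645.160 ≈ 21100 mm².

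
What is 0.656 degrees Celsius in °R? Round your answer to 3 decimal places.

°R = (°C + 273.15) × 9/5.
Applying the formula gives 492.851 °R.

492.851 degrees Rankine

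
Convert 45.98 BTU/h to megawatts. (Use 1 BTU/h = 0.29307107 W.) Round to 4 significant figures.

1 BTU per hour = 2.93071 × 10^-7 MW.
Thus 45.98 × 2.93071 × 10^-7 ≈ 1.348 × 10^-5 MW.

1.348 × 10^-5 megawatts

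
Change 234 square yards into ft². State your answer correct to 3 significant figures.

2110 square feet

1 yd² = 9.00000 ft².
234 × 9.00000 ≈ 2110 ft².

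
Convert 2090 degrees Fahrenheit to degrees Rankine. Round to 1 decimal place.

2549.7 °R

°R = °F + 459.67.
Applying the formula gives 2549.7 °R.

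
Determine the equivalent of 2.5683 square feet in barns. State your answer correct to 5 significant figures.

1 square foot = 9.29030e+26 barns.
2.5683 × 9.29030e+26 ≈ 2.3860e+27 barn.

2.3860e+27 barn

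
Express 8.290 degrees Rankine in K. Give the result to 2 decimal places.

4.61 kelvins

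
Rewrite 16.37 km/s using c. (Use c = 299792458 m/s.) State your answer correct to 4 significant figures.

1 kilometer per second = 3.33564 × 10^-6 c.
Then 16.37 × 3.33564 × 10^-6 ≈ 5.460 × 10^-5 c.

5.460 × 10^-5 times the speed of light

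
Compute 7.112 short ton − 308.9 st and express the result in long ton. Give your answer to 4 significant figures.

4.419 long tons

7.112 short ton = 6.350000 long ton and 308.9 st = 1.930625 long ton.
6.350000 − 1.930625 ≈ 4.419 long ton.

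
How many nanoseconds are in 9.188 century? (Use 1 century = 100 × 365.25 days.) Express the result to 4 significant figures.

2.900e+19 ns

1 century = 3.15576e+18 ns.
Thus 9.188 × 3.15576e+18 ≈ 2.900e+19 ns.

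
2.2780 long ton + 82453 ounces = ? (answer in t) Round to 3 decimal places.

4.652 t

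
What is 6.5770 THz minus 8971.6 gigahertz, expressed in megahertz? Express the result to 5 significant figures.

-2.3946 × 10^6 megahertz

6.5770 THz = 6.57700 × 10^6 MHz and 8971.6 GHz = 8.97160 × 10^6 MHz.
6.57700 × 10^6 − 8.97160 × 10^6 ≈ -2.3946 × 10^6 MHz.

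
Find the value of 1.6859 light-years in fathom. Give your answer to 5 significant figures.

8.7215e+15 fathom

1 light-year = 5.17319e+15 fathoms.
Thus 1.6859 × 5.17319e+15 ≈ 8.7215e+15 fathom.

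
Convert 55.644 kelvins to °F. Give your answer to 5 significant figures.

-359.51 °F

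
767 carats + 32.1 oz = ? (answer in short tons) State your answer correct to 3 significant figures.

767 ct = 0.0001690946 short ton and 32.1 oz = 0.001003125 short ton.
0.0001690946 + 0.001003125 ≈ 0.00117 short ton.

0.00117 short ton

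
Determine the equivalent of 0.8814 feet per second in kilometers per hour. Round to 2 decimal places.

1 foot per second = 1.09728 km/h.
So 0.8814 × 1.09728 ≈ 0.97 km/h.

0.97 km/h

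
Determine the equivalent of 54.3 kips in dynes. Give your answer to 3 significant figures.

1 kip = 4.44822e+8 dyn.
So 54.3 × 4.44822e+8 ≈ 2.42e+10 dyn.

2.42e+10 dynes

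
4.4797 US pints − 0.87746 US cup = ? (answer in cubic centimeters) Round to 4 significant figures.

4.4797 US pt = 2119.69 cm³ and 0.87746 US cup = 207.597 cm³.
2119.69 − 207.597 ≈ 1912 cm³.

1912 cm³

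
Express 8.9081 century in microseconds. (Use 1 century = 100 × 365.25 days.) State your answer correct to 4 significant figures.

2.811e+16 μs

1 century = 3.15576e+15 microseconds.
Then 8.9081 × 3.15576e+15 ≈ 2.811e+16 μs.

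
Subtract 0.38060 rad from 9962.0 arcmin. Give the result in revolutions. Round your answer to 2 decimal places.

0.40 rev

9962.0 arcmin = 0.461204 rev and 0.38060 rad = 0.0605744 rev.
0.461204 − 0.0605744 ≈ 0.40 rev.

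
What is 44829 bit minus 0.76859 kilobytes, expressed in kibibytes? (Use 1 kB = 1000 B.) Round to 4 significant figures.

44829 bit = 5.47229 KiB and 0.76859 kB = 0.750576 KiB.
5.47229 − 0.750576 ≈ 4.722 KiB.

4.722 kibibytes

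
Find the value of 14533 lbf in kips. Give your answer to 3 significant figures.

14.5 kip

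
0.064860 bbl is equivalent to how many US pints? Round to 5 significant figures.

21.793 US pt

1 bbl = 336.000 US pt.
0.064860 × 336.000 ≈ 21.793 US pt.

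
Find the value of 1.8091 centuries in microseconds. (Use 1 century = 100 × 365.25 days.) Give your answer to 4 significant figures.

1 century = 3.15576e+15 μs.
1.8091 × 3.15576e+15 ≈ 5.709e+15 μs.

5.709e+15 μs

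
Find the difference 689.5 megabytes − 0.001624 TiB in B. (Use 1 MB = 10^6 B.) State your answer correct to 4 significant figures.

-1.096 × 10^9 B

689.5 MB = 6.89500 × 10^8 B and 0.001624 TiB = 1.78561 × 10^9 B.
6.89500 × 10^8 − 1.78561 × 10^9 ≈ -1.096 × 10^9 B.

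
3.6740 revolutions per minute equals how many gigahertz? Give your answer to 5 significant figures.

1 revolution per minute = 1.66667e-11 GHz.
3.6740 × 1.66667e-11 ≈ 6.1233e-11 GHz.

6.1233e-11 gigahertz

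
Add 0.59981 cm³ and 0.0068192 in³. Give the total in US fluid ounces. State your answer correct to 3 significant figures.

0.0241 US fl oz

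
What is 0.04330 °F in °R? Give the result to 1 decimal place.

459.7 degrees Rankine

°R = °F + 459.67.
Applying the formula gives 459.7 °R.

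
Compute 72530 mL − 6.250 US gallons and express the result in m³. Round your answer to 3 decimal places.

0.049 m³

72530 mL = 0.0725300 m³ and 6.250 US gal = 0.0236588 m³.
0.0725300 − 0.0236588 ≈ 0.049 m³.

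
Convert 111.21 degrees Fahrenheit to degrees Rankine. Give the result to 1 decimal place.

570.9 degrees Rankine

°R = °F + 459.67.
Applying the formula gives 570.9 °R.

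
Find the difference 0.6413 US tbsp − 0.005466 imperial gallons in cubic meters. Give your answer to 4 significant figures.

-1.537e-5 cubic meters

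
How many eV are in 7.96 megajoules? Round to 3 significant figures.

4.97e+25 electronvolts

1 MJ = 6.24151e+24 eV.
So 7.96 × 6.24151e+24 ≈ 4.97e+25 eV.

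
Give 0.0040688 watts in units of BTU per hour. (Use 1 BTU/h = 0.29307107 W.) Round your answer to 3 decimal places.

1 W = 3.41214 BTU per hour.
0.0040688 × 3.41214 ≈ 0.014 BTU/h.

0.014 BTU/h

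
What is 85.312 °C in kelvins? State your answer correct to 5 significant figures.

K = °C + 273.15.
Applying the formula gives 358.46 K.

358.46 K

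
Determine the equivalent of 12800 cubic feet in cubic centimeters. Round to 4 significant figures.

3.625 × 10^8 cm³

1 ft³ = 28316.8 cubic centimeters.
So 12800 × 28316.8 ≈ 3.625 × 10^8 cm³.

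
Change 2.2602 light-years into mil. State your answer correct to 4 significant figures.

8.419 × 10^20 mil

1 ly = 3.72470 × 10^20 mil.
Then 2.2602 × 3.72470 × 10^20 ≈ 8.419 × 10^20 mil.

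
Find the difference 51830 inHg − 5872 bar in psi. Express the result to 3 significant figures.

-59700 pounds per square inch

51830 inHg = 25456.5 psi and 5872 bar = 85166.2 psi.
25456.5 − 85166.2 ≈ -59700 psi.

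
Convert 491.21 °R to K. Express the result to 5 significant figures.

272.89 K

°R = K × 9/5.
Applying the formula gives 272.89 K.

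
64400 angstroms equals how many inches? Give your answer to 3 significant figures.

0.000254 inches

1 Å = 3.93701e-9 in.
64400 × 3.93701e-9 ≈ 0.000254 in.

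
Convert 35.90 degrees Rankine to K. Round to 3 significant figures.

19.9 K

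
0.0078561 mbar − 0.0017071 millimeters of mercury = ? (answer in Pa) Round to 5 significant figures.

0.55802 pascals

0.0078561 mbar = 0.7856100 Pa and 0.0017071 mmHg = 0.2275946 Pa.
0.7856100 − 0.2275946 ≈ 0.55802 Pa.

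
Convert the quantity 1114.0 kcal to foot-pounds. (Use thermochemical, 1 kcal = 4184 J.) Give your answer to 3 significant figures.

3.44 × 10^6 foot-pounds

1 kcal = 3085.96 ft·lbf.
Then 1114.0 × 3085.96 ≈ 3.44 × 10^6 ft·lbf.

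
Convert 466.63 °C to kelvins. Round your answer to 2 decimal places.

K = °C + 273.15.
Applying the formula gives 739.78 K.

739.78 K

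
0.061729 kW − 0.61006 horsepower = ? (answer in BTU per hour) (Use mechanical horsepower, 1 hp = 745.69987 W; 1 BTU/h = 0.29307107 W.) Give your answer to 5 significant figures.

-1341.6 BTU per hour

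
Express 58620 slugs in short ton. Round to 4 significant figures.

943.0 short tons

1 slug = 0.0160870 short ton.
Then 58620 × 0.0160870 ≈ 943.0 short ton.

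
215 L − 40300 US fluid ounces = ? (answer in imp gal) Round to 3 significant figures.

215 L = 47.2934 imp gal and 40300 US fl oz = 262.162 imp gal.
47.2934 − 262.162 ≈ -215 imp gal.

-215 imp gal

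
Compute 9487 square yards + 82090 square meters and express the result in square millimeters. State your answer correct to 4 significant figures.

9.002 × 10^10 square millimeters

9487 yd² = 7.93234 × 10^9 mm² and 82090 m² = 8.20900 × 10^10 mm².
7.93234 × 10^9 + 8.20900 × 10^10 ≈ 9.002 × 10^10 mm².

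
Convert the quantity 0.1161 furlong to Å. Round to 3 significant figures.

2.34 × 10^11 Å

1 furlong = 2.01168 × 10^12 Å.
Then 0.1161 × 2.01168 × 10^12 ≈ 2.34 × 10^11 Å.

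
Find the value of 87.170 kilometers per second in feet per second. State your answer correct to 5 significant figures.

1 kilometer per second = 3280.84 ft/s.
Thus 87.170 × 3280.84 ≈ 285990 ft/s.

285990 ft/s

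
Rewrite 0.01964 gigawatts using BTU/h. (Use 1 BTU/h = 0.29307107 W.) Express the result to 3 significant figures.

6.70 × 10^7 BTU/h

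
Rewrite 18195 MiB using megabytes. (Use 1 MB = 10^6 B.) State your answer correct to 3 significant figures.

1 mebibyte = 1.04858 MB.
Thus 18195 × 1.04858 ≈ 19100 MB.

19100 megabytes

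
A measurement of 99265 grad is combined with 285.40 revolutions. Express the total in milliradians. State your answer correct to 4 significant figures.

3.352 × 10^6 mrad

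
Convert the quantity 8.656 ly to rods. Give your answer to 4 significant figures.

1.628e+16 rod

1 light-year = 1.88116e+15 rods.
So 8.656 × 1.88116e+15 ≈ 1.628e+16 rod.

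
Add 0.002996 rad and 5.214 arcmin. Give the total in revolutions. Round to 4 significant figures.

0.002996 rad = 0.000476828 rev and 5.214 arcmin = 0.000241389 rev.
0.000476828 + 0.000241389 ≈ 0.0007182 rev.

0.0007182 revolutions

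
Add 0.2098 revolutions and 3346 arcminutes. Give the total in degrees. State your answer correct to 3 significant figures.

0.2098 rev = 75.5280 ° and 3346 arcmin = 55.7667 °.
75.5280 + 55.7667 ≈ 131 °.

131 degrees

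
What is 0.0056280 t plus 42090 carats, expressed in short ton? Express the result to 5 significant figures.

0.015483 short tons

0.0056280 t = 0.00620381 short ton and 42090 ct = 0.00927926 short ton.
0.00620381 + 0.00927926 ≈ 0.015483 short ton.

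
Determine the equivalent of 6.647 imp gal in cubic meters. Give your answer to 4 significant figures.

0.03022 m³

1 imperial gallon = 0.00454609 m³.
Then 6.647 × 0.00454609 ≈ 0.03022 m³.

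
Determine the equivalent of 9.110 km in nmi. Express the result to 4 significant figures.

1 km = 0.539957 nautical miles.
Then 9.110 × 0.539957 ≈ 4.919 nmi.

4.919 nmi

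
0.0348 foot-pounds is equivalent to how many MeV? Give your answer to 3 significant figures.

1 foot-pound = 8.46235 × 10^12 megaelectronvolts.
So 0.0348 × 8.46235 × 10^12 ≈ 2.94 × 10^11 MeV.

2.94 × 10^11 megaelectronvolts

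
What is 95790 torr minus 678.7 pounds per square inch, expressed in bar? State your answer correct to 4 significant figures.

80.91 bar

95790 torr = 127.709 bar and 678.7 psi = 46.7947 bar.
127.709 − 46.7947 ≈ 80.91 bar.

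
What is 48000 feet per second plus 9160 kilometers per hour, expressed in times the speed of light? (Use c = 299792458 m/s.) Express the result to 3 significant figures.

48000 ft/s = 4.88018 × 10^-5 c and 9160 km/h = 8.48735 × 10^-6 c.
4.88018 × 10^-5 + 8.48735 × 10^-6 ≈ 5.73 × 10^-5 c.

5.73 × 10^-5 c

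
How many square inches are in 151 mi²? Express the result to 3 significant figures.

1 square mile = 4.01449 × 10^9 square inches.
Then 151 × 4.01449 × 10^9 ≈ 6.06 × 10^11 in².

6.06 × 10^11 square inches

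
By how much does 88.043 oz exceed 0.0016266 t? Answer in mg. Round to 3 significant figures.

869000 mg

88.043 oz = 2.49598e+6 mg and 0.0016266 t = 1.62660e+6 mg.
2.49598e+6 − 1.62660e+6 ≈ 869000 mg.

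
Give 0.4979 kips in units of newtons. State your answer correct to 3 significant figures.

2210 newtons

1 kip = 4448.22 N.
So 0.4979 × 4448.22 ≈ 2210 N.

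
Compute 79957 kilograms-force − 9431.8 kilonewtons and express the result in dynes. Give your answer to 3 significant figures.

79957 kgf = 7.84110 × 10^10 dyn and 9431.8 kN = 9.43180 × 10^11 dyn.
7.84110 × 10^10 − 9.43180 × 10^11 ≈ -8.65 × 10^11 dyn.

-8.65 × 10^11 dyn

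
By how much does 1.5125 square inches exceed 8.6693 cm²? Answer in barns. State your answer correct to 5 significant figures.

1.0887 × 10^24 barn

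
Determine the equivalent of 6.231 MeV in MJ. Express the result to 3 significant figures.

1 MeV = 1.60218e-19 MJ.
6.231 × 1.60218e-19 ≈ 9.98e-19 MJ.

9.98e-19 MJ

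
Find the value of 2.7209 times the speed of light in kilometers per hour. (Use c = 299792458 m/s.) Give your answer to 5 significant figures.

1 c = 1.07925 × 10^9 km/h.
So 2.7209 × 1.07925 × 10^9 ≈ 2.9365 × 10^9 km/h.

2.9365 × 10^9 kilometers per hour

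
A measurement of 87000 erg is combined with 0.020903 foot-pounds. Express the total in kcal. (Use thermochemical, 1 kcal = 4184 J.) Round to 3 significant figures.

87000 erg = 2.07935 × 10^-6 kcal and 0.020903 ft·lbf = 6.77358 × 10^-6 kcal.
2.07935 × 10^-6 + 6.77358 × 10^-6 ≈ 8.85 × 10^-6 kcal.

8.85 × 10^-6 kcal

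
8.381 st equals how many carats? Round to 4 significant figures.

1 st = 31751.5 carats.
8.381 × 31751.5 ≈ 266100 ct.

266100 ct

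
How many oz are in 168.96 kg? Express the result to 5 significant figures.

1 kilogram = 35.2740 ounces.
So 168.96 × 35.2740 ≈ 5959.9 oz.

5959.9 ounces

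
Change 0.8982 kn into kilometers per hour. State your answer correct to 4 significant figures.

1 kn = 1.85200 km/h.
0.8982 × 1.85200 ≈ 1.663 km/h.

1.663 km/h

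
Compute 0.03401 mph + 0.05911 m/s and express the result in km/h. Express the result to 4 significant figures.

0.2675 km/h

0.03401 mph = 0.0547338 km/h and 0.05911 m/s = 0.212796 km/h.
0.0547338 + 0.212796 ≈ 0.2675 km/h.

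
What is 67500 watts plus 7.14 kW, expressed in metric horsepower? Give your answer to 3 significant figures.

101 PS

67500 W = 91.7745 PS and 7.14 kW = 9.70770 PS.
91.7745 + 9.70770 ≈ 101 PS.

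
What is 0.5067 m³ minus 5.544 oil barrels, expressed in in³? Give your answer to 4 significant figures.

0.5067 m³ = 30920.7 in³ and 5.544 bbl = 53787.9 in³.
30920.7 − 53787.9 ≈ -22870 in³.

-22870 in³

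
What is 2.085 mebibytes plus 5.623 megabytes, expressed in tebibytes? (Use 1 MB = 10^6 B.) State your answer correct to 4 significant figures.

7.102 × 10^-6 TiB

2.085 MiB = 1.9884109 × 10^-6 TiB and 5.623 MB = 5.1140887 × 10^-6 TiB.
1.9884109 × 10^-6 + 5.1140887 × 10^-6 ≈ 7.102 × 10^-6 TiB.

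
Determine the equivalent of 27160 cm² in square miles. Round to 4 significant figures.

1.049 × 10^-6 mi²

1 square centimeter = 3.86102 × 10^-11 mi².
27160 × 3.86102 × 10^-11 ≈ 1.049 × 10^-6 mi².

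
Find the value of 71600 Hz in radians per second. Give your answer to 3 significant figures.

450000 radians per second

1 Hz = 6.28319 radians per second.
Then 71600 × 6.28319 ≈ 450000 rad/s.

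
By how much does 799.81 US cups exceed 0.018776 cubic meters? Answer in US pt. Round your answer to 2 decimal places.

799.81 US cup = 399.905 US pt and 0.018776 m³ = 39.6808 US pt.
399.905 − 39.6808 ≈ 360.22 US pt.

360.22 US pt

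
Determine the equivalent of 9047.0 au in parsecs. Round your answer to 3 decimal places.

1 astronomical unit = 4.84814 × 10^-6 parsecs.
Thus 9047.0 × 4.84814 × 10^-6 ≈ 0.044 pc.

0.044 parsecs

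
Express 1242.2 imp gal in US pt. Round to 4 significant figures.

1 imp gal = 9.60760 US pints.
Thus 1242.2 × 9.60760 ≈ 11930 US pt.

11930 US pints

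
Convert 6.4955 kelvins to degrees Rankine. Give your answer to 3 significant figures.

11.7 °R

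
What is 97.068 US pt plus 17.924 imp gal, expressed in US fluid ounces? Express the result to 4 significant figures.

97.068 US pt = 1553.09 US fl oz and 17.924 imp gal = 2755.31 US fl oz.
1553.09 + 2755.31 ≈ 4308 US fl oz.

4308 US fl oz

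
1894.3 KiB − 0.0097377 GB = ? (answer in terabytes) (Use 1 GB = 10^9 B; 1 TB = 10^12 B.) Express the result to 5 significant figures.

1894.3 KiB = 1.93976 × 10^-6 TB and 0.0097377 GB = 9.73770 × 10^-6 TB.
1.93976 × 10^-6 − 9.73770 × 10^-6 ≈ -7.7979 × 10^-6 TB.

-7.7979 × 10^-6 TB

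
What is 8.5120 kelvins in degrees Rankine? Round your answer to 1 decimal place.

°R = K × 9/5.
Applying the formula gives 15.3 °R.

15.3 °R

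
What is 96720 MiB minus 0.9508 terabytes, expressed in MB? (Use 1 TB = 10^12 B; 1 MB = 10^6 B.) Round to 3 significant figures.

-849000 MB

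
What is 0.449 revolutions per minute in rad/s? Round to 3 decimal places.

0.047 radians per second

1 revolution per minute = 0.104720 rad/s.
Then 0.449 × 0.104720 ≈ 0.047 rad/s.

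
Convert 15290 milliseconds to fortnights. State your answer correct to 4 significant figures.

1 millisecond = 8.26720e-10 fortnight.
So 15290 × 8.26720e-10 ≈ 1.264e-5 fortnight.

1.264e-5 fortnight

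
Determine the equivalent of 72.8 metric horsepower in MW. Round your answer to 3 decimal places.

0.054 MW

1 metric horsepower = 0.000735499 megawatts.
72.8 × 0.000735499 ≈ 0.054 MW.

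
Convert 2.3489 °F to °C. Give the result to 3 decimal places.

-16.473 °C

°C = (°F − 32) × 5/9.
Applying the formula gives -16.473 °C.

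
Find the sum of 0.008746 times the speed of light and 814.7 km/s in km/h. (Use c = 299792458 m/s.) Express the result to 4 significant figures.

1.237 × 10^7 kilometers per hour

0.008746 c = 9.43915 × 10^6 km/h and 814.7 km/s = 2.93292 × 10^6 km/h.
9.43915 × 10^6 + 2.93292 × 10^6 ≈ 1.237 × 10^7 km/h.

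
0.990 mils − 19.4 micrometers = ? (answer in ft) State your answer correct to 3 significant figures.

1.89 × 10^-5 ft

0.990 mil = 8.25000 × 10^-5 ft and 19.4 μm = 6.36483 × 10^-5 ft.
8.25000 × 10^-5 − 6.36483 × 10^-5 ≈ 1.89 × 10^-5 ft.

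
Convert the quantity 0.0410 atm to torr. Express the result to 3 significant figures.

1 atm = 760.000 torr.
0.0410 × 760.000 ≈ 31.2 torr.

31.2 torr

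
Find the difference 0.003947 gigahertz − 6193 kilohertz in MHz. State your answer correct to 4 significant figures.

-2.246 megahertz

0.003947 GHz = 3.94700 MHz and 6193 kHz = 6.19300 MHz.
3.94700 − 6.19300 ≈ -2.246 MHz.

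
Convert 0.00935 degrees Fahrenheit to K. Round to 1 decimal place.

K = (°F + 459.67) × 5/9.
Applying the formula gives 255.4 K.

255.4 kelvins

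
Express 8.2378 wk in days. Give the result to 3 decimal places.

57.665 d

1 wk = 7.00000 days.
Then 8.2378 × 7.00000 ≈ 57.665 d.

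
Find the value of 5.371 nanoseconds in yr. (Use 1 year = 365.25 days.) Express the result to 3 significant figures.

1.70e-16 years

1 ns = 3.16881e-17 yr.
Then 5.371 × 3.16881e-17 ≈ 1.70e-16 yr.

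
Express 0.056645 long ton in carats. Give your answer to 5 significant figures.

287770 ct

1 long ton = 5.08023e+6 carats.
Then 0.056645 × 5.08023e+6 ≈ 287770 ct.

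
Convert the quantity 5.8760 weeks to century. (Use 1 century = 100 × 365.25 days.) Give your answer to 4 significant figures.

1 wk = 0.000191650 centuries.
Thus 5.8760 × 0.000191650 ≈ 0.001126 century.

0.001126 century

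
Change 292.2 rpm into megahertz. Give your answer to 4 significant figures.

4.870e-6 megahertz

1 rpm = 1.66667e-8 MHz.
So 292.2 × 1.66667e-8 ≈ 4.870e-6 MHz.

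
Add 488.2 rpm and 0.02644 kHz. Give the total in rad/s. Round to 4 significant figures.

488.2 rpm = 51.1242 rad/s and 0.02644 kHz = 166.127 rad/s.
51.1242 + 166.127 ≈ 217.3 rad/s.

217.3 rad/s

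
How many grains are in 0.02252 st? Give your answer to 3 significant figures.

1 st = 98000.0 gr.
Then 0.02252 × 98000.0 ≈ 2210 gr.

2210 gr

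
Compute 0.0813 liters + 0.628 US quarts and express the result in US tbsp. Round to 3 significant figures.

0.0813 L = 5.49816 US tbsp and 0.628 US qt = 40.1920 US tbsp.
5.49816 + 40.1920 ≈ 45.7 US tbsp.

45.7 US tablespoons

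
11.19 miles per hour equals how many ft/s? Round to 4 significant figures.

16.41 feet per second

1 mile per hour = 1.46667 ft/s.
Thus 11.19 × 1.46667 ≈ 16.41 ft/s.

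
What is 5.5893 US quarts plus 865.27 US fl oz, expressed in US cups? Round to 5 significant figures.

130.52 US cups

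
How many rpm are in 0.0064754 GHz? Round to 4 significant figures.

3.885e+8 rpm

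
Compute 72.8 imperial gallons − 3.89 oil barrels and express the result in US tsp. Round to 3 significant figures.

-58300 US teaspoons

72.8 imp gal = 67145.6 US tsp and 3.89 bbl = 125476 US tsp.
67145.6 − 125476 ≈ -58300 US tsp.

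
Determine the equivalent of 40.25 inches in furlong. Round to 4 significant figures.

1 inch = 0.000126263 furlong.
Then 40.25 × 0.000126263 ≈ 0.005082 furlong.

0.005082 furlongs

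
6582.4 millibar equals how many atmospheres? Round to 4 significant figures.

1 millibar = 0.000986923 atmospheres.
So 6582.4 × 0.000986923 ≈ 6.496 atm.

6.496 atm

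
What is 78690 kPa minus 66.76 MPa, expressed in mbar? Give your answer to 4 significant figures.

119300 millibar

78690 kPa = 786900 mbar and 66.76 MPa = 667600 mbar.
786900 − 667600 ≈ 119300 mbar.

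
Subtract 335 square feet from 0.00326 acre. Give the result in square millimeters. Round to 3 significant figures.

-1.79e+7 mm²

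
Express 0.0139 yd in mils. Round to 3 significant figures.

500 mils

1 yard = 36000.0 mil.
Then 0.0139 × 36000.0 ≈ 500 mil.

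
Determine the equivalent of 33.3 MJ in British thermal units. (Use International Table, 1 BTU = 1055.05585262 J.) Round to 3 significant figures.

31600 British thermal units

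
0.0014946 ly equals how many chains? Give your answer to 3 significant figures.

7.03 × 10^11 chains

1 ly = 4.70290 × 10^14 chains.
Then 0.0014946 × 4.70290 × 10^14 ≈ 7.03 × 10^11 chain.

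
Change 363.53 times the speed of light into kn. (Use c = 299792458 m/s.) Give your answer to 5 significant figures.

2.1185 × 10^11 knots

1 c = 5.82750 × 10^8 kn.
So 363.53 × 5.82750 × 10^8 ≈ 2.1185 × 10^11 kn.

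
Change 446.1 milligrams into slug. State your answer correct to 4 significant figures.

1 milligram = 6.85218 × 10^-8 slug.
446.1 × 6.85218 × 10^-8 ≈ 3.057 × 10^-5 slug.

3.057 × 10^-5 slugs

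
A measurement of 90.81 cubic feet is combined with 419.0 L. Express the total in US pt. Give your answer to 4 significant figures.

6320 US pt

90.81 ft³ = 5434.45 US pt and 419.0 L = 885.505 US pt.
5434.45 + 885.505 ≈ 6320 US pt.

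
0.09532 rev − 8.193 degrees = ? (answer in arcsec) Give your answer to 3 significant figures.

0.09532 rev = 123535 arcsec and 8.193 ° = 29494.8 arcsec.
123535 − 29494.8 ≈ 94000 arcsec.

94000 arcsec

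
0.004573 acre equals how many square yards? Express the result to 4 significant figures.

22.13 square yards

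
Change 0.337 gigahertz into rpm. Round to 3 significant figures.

1 gigahertz = 6.00000 × 10^10 revolutions per minute.
0.337 × 6.00000 × 10^10 ≈ 2.02 × 10^10 rpm.

2.02 × 10^10 rpm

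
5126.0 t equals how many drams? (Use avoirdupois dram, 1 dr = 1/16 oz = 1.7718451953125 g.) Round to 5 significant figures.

2.8930e+9 dr

1 t = 564383 dr.
Then 5126.0 × 564383 ≈ 2.8930e+9 dr.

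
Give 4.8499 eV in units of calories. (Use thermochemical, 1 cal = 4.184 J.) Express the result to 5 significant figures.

1 eV = 3.82929 × 10^-20 cal.
4.8499 × 3.82929 × 10^-20 ≈ 1.8572 × 10^-19 cal.

1.8572 × 10^-19 cal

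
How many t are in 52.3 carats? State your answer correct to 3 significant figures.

1.05e-5 metric tons

1 carat = 2.00000e-7 t.
Thus 52.3 × 2.00000e-7 ≈ 1.05e-5 t.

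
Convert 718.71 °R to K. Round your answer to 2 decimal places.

399.28 K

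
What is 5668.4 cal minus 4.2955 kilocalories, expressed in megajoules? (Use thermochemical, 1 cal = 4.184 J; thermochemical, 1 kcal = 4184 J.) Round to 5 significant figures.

0.0057442 MJ

5668.4 cal = 0.0237166 MJ and 4.2955 kcal = 0.0179724 MJ.
0.0237166 − 0.0179724 ≈ 0.0057442 MJ.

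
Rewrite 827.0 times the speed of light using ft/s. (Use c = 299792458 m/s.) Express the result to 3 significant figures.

8.13e+11 ft/s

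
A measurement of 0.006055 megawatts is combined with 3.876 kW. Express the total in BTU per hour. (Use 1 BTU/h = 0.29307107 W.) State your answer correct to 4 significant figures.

33890 BTU per hour

0.006055 MW = 20660.5 BTU/h and 3.876 kW = 13225.5 BTU/h.
20660.5 + 13225.5 ≈ 33890 BTU/h.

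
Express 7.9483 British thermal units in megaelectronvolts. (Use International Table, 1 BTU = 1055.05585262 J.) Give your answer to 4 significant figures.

5.234e+16 MeV

1 British thermal unit = 6.58514e+15 megaelectronvolts.
7.9483 × 6.58514e+15 ≈ 5.234e+16 MeV.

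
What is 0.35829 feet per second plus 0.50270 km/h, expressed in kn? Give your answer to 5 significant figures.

0.35829 ft/s = 0.212281 kn and 0.50270 km/h = 0.271436 kn.
0.212281 + 0.271436 ≈ 0.48372 kn.

0.48372 kn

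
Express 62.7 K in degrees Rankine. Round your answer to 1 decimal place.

°R = K × 9/5.
Applying the formula gives 112.9 °R.

112.9 °R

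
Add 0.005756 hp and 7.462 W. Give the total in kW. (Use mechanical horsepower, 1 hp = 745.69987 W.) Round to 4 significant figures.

0.01175 kW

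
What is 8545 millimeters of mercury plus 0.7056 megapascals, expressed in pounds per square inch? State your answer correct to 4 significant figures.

267.6 psi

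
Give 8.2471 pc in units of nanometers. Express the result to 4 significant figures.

2.545 × 10^26 nm

1 parsec = 3.08568 × 10^25 nm.
8.2471 × 3.08568 × 10^25 ≈ 2.545 × 10^26 nm.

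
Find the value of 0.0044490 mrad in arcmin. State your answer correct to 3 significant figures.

0.0153 arcmin

1 milliradian = 3.43775 arcmin.
Then 0.0044490 × 3.43775 ≈ 0.0153 arcmin.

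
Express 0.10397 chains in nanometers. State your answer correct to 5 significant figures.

2.0915 × 10^9 nanometers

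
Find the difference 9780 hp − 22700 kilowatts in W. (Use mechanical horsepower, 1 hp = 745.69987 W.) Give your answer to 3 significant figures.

-1.54e+7 W

9780 hp = 7.29294e+6 W and 22700 kW = 2.27000e+7 W.
7.29294e+6 − 2.27000e+7 ≈ -1.54e+7 W.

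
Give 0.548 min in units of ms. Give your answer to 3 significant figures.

1 min = 60000.0 ms.
Then 0.548 × 60000.0 ≈ 32900 ms.

32900 ms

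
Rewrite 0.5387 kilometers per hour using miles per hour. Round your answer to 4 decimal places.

1 km/h = 0.621371 miles per hour.
Thus 0.5387 × 0.621371 ≈ 0.3347 mph.

0.3347 miles per hour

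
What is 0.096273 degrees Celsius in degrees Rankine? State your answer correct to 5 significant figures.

°R = (°C + 273.15) × 9/5.
Applying the formula gives 491.84 °R.

491.84 °R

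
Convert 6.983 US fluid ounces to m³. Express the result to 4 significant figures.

1 US fl oz = 2.95735e-5 m³.
6.983 × 2.95735e-5 ≈ 0.0002065 m³.

0.0002065 m³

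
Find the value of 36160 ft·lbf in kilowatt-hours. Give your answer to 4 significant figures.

1 ft·lbf = 3.76616e-7 kWh.
Then 36160 × 3.76616e-7 ≈ 0.01362 kWh.

0.01362 kWh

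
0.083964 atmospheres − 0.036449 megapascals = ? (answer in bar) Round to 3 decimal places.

0.083964 atm = 0.0850765 bar and 0.036449 MPa = 0.364490 bar.
0.0850765 − 0.364490 ≈ -0.279 bar.

-0.279 bar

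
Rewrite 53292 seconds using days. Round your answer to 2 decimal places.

1 s = 1.15741e-5 days.
Then 53292 × 1.15741e-5 ≈ 0.62 d.

0.62 d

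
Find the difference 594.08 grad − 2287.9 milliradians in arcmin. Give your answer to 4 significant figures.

24220 arcminutes

594.08 grad = 32080.3 arcmin and 2287.9 mrad = 7865.22 arcmin.
32080.3 − 7865.22 ≈ 24220 arcmin.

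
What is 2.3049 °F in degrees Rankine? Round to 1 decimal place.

462.0 °R

°R = °F + 459.67.
Applying the formula gives 462.0 °R.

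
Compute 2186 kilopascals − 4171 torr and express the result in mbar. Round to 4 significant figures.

16300 mbar

2186 kPa = 21860.0 mbar and 4171 torr = 5560.88 mbar.
21860.0 − 5560.88 ≈ 16300 mbar.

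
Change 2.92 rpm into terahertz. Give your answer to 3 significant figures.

1 rpm = 1.66667e-14 THz.
Then 2.92 × 1.66667e-14 ≈ 4.87e-14 THz.

4.87e-14 THz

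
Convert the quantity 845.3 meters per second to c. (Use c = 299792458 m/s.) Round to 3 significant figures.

2.82e-6 c

1 meter per second = 3.33564e-9 times the speed of light.
So 845.3 × 3.33564e-9 ≈ 2.82e-6 c.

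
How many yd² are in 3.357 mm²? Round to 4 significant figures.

4.015e-6 yd²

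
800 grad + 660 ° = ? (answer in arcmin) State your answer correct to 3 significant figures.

800 grad = 43200.0 arcmin and 660 ° = 39600.0 arcmin.
43200.0 + 39600.0 ≈ 82800 arcmin.

82800 arcminutes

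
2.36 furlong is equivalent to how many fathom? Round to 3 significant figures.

260 fathom

1 furlong = 110.000 fathom.
Thus 2.36 × 110.000 ≈ 260 fathom.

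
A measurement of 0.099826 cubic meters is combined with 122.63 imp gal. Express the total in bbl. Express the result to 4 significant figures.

4.134 oil barrels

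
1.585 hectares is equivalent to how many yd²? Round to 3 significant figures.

1 ha = 11959.9 yd².
So 1.585 × 11959.9 ≈ 19000 yd².

19000 square yards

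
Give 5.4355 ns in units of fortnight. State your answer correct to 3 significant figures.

1 ns = 8.26720e-16 fortnight.
So 5.4355 × 8.26720e-16 ≈ 4.49e-15 fortnight.

4.49e-15 fortnight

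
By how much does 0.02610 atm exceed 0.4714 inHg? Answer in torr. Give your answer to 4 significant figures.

0.02610 atm = 19.8360 torr and 0.4714 inHg = 11.9736 torr.
19.8360 − 11.9736 ≈ 7.862 torr.

7.862 torr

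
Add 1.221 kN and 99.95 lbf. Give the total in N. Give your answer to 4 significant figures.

1.221 kN = 1221.00 N and 99.95 lbf = 444.600 N.
1221.00 + 444.600 ≈ 1666 N.

1666 newtons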